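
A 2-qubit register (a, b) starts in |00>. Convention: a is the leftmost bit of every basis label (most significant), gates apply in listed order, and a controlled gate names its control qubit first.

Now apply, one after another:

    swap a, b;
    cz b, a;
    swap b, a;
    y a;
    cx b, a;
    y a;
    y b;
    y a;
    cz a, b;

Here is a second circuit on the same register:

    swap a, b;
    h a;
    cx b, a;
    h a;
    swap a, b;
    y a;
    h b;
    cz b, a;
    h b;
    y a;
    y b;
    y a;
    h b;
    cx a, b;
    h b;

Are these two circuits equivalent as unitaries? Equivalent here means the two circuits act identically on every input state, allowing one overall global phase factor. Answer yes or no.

No — the two circuits implement different unitaries, even allowing a global phase.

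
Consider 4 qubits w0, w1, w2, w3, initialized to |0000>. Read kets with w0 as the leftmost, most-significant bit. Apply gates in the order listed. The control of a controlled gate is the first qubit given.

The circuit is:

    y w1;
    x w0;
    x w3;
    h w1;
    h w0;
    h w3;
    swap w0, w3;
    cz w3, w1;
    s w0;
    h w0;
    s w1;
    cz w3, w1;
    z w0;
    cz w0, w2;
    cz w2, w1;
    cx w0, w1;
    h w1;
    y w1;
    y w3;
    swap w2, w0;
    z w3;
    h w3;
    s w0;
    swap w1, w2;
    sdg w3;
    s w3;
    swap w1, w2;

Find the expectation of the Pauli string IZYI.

The expectation value of IZYI is 1. Key observation: the block from step 24 through step 27 cancels to the identity and can be dropped.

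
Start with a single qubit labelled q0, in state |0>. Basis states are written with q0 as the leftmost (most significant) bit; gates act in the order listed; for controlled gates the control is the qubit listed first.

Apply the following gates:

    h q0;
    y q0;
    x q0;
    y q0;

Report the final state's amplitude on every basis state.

The resulting statevector has amplitude -sqrt(2)/2 on |0>, -sqrt(2)/2 on |1>.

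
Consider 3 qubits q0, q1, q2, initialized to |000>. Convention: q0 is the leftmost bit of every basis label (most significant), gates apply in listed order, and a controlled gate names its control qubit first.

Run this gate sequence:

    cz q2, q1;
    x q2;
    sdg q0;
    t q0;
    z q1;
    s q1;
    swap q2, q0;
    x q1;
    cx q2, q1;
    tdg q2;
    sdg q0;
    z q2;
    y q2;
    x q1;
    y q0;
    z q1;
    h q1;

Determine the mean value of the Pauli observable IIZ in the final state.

In the final state, IIZ has expectation -1.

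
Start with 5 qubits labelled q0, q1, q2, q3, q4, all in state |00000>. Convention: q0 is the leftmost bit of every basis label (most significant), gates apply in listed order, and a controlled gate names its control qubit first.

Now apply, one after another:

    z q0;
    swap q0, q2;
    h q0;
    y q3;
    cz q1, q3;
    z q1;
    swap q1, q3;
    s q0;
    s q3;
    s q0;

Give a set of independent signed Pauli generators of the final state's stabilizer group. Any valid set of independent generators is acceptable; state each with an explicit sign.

One valid set of independent stabilizer generators is -XIIII, -IZIII, +IIZII, +IIIZI, +IIIIZ (any independent generating set of the same group is equally correct).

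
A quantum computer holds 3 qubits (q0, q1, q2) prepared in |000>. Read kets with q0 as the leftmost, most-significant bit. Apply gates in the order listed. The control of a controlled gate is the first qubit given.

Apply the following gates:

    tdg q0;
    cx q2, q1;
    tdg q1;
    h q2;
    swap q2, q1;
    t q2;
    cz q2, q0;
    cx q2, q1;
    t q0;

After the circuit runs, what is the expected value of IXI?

The expectation value of IXI is 1.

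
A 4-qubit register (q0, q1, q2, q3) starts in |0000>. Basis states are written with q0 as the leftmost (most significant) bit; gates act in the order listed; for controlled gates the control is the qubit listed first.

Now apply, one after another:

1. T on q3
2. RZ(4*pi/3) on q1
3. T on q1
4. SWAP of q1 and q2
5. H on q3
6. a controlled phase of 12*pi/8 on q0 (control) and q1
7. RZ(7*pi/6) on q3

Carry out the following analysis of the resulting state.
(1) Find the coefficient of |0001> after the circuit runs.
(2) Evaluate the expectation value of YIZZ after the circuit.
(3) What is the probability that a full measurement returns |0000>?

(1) The final state's coefficient on |0001> equals -sqrt(2)*exp(11*I*pi/12)/2.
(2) The observable YIZZ averages to 0.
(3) The probability of measuring |0000> is 1/2.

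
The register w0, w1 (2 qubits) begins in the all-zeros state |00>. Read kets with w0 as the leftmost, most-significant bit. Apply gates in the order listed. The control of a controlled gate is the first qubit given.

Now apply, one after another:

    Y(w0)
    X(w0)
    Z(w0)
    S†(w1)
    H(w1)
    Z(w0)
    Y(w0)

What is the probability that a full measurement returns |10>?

The probability of measuring |10> is 1/2.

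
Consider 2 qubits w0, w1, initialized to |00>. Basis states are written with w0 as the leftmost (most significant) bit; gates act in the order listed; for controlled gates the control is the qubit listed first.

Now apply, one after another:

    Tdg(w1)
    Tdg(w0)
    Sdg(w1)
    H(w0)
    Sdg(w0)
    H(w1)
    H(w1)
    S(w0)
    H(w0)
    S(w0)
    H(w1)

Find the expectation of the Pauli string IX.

In the final state, IX has expectation 1. Key observation: steps 4-9 multiply out to the identity, so the circuit reduces to the remaining gates.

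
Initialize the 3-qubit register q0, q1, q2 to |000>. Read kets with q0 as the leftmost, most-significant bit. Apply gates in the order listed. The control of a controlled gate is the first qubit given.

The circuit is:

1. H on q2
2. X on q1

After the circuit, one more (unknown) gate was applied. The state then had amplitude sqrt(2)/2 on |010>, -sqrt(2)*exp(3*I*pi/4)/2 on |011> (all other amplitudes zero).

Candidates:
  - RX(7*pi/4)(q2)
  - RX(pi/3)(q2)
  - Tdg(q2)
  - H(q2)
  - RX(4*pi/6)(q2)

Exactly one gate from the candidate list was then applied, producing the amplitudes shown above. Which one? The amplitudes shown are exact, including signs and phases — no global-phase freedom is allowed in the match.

It was Tdg(q2) that produced the state shown.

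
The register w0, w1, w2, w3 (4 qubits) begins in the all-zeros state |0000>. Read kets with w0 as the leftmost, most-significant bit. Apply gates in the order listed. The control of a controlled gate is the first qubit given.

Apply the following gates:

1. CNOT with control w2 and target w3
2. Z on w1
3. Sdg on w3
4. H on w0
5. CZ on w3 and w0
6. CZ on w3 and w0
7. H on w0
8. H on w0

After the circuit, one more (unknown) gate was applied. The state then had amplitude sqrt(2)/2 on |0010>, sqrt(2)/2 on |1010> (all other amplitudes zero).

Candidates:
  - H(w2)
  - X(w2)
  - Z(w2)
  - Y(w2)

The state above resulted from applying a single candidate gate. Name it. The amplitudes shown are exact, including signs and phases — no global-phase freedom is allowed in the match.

The unique candidate consistent with the amplitudes is X(w2). Key observation: steps 4-7 multiply out to the identity, so the circuit reduces to the remaining gates.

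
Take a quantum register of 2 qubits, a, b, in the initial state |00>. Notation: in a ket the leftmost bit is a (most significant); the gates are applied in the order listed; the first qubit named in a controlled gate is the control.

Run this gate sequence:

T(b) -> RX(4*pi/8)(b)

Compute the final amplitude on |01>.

The amplitude on |01> is -sqrt(2)*I/2.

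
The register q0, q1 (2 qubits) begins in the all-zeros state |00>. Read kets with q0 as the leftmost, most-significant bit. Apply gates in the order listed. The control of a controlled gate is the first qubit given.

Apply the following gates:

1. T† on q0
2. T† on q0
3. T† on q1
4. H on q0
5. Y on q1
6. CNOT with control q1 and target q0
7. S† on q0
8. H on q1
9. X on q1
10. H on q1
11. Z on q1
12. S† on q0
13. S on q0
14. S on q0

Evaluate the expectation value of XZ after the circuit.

The expectation value of XZ is -1. Key observation: gates 8-11 undo each other exactly, leaving only the rest of the circuit to track.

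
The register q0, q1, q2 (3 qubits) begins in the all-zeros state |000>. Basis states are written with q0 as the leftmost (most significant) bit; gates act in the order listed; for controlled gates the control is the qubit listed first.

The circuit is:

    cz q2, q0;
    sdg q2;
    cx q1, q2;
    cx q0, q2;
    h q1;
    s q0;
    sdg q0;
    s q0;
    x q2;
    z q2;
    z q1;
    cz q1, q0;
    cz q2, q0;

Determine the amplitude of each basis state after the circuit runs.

The final amplitudes are -sqrt(2)/2 on |001>, sqrt(2)/2 on |011>, and 0 on every other basis state. Key observation: steps 6-7 multiply out to the identity, so the circuit reduces to the remaining gates.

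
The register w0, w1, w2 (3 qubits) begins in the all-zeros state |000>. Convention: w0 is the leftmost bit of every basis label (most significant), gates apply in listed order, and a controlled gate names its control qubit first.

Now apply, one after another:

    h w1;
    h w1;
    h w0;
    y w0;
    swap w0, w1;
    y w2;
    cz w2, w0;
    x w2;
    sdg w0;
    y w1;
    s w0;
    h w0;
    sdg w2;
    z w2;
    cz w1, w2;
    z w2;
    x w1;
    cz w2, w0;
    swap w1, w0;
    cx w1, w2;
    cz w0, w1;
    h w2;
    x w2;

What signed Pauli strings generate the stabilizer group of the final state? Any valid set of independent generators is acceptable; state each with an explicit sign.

The stabilizer group can be generated by +XZI, -ZXZ, +IZX, among other valid generating sets.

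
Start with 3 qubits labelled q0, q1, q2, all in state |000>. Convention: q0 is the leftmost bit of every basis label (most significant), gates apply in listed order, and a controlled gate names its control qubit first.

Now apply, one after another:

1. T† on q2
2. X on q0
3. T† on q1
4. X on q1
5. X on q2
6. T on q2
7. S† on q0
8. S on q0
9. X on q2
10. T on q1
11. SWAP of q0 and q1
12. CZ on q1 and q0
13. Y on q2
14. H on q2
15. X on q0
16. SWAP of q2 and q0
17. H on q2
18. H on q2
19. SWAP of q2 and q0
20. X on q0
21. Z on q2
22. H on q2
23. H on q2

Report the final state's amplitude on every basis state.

The final amplitudes are sqrt(2)/2 on |110>, sqrt(2)/2 on |111>, and 0 on every other basis state. Key observation: gates 15-20 undo each other exactly, leaving only the rest of the circuit to track.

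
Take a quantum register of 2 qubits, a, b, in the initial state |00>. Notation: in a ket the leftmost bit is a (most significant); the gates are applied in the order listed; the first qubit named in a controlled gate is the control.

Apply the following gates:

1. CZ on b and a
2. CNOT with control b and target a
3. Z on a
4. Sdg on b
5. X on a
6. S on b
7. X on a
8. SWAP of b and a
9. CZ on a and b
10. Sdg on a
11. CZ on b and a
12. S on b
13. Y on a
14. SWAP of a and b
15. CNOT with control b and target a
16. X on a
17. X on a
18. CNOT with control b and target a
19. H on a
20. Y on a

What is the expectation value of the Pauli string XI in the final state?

The observable XI averages to -1. Key observation: gates 15-18 undo each other exactly, leaving only the rest of the circuit to track.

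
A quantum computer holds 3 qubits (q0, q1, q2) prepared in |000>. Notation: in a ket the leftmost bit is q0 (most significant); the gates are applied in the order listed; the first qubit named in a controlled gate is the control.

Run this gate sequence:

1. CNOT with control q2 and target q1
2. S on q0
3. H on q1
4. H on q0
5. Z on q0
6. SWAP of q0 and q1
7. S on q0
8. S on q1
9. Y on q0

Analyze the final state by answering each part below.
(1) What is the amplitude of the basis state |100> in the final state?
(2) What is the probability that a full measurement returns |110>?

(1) The amplitude on |100> is I/2.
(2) A full measurement returns |110> with probability 1/4.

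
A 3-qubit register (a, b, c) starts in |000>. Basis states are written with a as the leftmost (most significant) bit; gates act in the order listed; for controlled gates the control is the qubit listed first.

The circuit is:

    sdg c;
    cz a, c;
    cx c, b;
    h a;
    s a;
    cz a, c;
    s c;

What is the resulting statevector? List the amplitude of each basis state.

The resulting statevector has amplitude sqrt(2)/2 on |000>, sqrt(2)*I/2 on |100>, and 0 on every other basis state.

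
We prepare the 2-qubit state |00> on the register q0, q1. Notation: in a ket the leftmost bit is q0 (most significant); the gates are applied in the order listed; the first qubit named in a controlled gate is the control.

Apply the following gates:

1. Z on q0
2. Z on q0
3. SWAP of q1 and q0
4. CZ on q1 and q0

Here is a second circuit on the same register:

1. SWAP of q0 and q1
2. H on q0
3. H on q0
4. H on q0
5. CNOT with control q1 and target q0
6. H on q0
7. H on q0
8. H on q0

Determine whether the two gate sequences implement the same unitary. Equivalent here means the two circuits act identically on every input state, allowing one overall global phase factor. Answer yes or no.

Yes — the two circuits implement the same unitary up to a global phase.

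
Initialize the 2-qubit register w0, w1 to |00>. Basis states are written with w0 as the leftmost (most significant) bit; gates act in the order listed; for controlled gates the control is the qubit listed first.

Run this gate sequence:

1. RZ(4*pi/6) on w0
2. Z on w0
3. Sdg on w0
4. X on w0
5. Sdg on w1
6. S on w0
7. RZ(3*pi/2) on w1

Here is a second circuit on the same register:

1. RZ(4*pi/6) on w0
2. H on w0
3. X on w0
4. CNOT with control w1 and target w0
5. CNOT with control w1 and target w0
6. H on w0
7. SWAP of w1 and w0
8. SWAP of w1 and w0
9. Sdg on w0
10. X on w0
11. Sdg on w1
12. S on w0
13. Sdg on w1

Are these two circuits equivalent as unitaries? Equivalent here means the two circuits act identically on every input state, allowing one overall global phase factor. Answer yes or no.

Yes — the two circuits implement the same unitary up to a global phase.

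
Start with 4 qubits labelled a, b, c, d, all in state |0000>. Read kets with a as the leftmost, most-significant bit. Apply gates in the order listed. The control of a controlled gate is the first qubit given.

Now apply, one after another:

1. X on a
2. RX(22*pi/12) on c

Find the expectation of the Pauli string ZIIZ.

In the final state, ZIIZ has expectation -1.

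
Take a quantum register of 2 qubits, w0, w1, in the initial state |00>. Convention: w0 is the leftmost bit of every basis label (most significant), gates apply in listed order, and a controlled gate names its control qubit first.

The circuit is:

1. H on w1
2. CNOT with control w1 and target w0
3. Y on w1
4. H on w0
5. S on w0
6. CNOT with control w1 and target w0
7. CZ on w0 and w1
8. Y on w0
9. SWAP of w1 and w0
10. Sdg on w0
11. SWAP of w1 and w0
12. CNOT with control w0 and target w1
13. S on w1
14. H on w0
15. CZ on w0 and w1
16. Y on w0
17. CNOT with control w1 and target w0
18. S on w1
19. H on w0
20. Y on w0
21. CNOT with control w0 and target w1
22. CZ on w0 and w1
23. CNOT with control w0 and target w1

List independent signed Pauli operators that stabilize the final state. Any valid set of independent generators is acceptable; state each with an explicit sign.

The final state is stabilized by the group generated by -YI, -IY; other independent generating sets are equally valid.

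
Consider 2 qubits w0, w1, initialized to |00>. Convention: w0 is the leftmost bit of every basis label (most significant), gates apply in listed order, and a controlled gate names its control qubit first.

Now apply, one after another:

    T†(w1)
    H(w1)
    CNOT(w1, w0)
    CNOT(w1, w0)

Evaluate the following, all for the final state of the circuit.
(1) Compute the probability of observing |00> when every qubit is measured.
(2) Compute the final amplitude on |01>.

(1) A full measurement returns |00> with probability 1/2. Key observation: gates 3-4 undo each other exactly, leaving only the rest of the circuit to track.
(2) |01> carries amplitude sqrt(2)/2 in the final state.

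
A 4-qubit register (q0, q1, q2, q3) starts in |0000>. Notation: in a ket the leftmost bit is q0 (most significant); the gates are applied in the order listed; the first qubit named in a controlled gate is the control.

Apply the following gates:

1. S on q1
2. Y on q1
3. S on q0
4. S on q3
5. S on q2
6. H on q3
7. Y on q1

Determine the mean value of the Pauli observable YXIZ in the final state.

In the final state, YXIZ has expectation 0.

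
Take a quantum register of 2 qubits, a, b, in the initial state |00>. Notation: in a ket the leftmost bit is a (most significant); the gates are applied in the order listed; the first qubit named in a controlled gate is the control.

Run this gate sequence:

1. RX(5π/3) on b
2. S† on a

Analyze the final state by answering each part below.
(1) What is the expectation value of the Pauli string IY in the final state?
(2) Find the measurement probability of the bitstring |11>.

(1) In the final state, IY has expectation sqrt(3)/2.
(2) A full measurement returns |11> with probability 0.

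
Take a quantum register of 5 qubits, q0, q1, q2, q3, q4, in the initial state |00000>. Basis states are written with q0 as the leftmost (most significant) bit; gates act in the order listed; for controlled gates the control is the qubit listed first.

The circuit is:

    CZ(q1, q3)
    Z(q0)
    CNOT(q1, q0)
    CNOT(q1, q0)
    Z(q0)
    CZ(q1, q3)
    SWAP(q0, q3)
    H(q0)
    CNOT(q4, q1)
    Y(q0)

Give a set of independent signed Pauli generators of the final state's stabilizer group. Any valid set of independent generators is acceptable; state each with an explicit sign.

The final state is stabilized by the group generated by -XIIII, +IZIII, +IIZII, +IIIZI, +IIIIZ; other independent generating sets are equally valid.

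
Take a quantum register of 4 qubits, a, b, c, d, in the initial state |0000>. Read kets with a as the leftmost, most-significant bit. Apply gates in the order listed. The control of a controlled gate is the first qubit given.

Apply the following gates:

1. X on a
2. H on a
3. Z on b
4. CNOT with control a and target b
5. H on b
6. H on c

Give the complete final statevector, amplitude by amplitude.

The final amplitudes are sqrt(2)/4 on |0000>, 0 on |0001>, sqrt(2)/4 on |0010>, 0 on |0011>, sqrt(2)/4 on |0100>, 0 on |0101>, sqrt(2)/4 on |0110>, 0 on |0111>, -sqrt(2)/4 on |1000>, 0 on |1001>, -sqrt(2)/4 on |1010>, 0 on |1011>, sqrt(2)/4 on |1100>, 0 on |1101>, sqrt(2)/4 on |1110>, 0 on |1111>.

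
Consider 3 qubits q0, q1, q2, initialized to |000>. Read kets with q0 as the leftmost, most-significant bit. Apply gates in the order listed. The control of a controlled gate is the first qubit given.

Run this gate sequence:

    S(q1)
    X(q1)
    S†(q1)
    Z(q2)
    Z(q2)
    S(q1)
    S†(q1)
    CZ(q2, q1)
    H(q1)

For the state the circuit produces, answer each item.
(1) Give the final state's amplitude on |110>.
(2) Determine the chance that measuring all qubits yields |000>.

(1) The amplitude on |110> is 0. Key observation: steps 3-6 multiply out to the identity, so the circuit reduces to the remaining gates.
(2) The probability of measuring |000> is 1/2.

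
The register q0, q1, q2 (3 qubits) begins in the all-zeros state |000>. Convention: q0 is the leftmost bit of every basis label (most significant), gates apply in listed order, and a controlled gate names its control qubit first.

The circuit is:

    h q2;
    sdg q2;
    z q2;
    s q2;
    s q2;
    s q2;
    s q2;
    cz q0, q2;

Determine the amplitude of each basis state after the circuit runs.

The resulting statevector has amplitude sqrt(2)/2 on |000>, sqrt(2)*I/2 on |001>, and 0 on every other basis state. Key observation: steps 4-7 multiply out to the identity, so the circuit reduces to the remaining gates.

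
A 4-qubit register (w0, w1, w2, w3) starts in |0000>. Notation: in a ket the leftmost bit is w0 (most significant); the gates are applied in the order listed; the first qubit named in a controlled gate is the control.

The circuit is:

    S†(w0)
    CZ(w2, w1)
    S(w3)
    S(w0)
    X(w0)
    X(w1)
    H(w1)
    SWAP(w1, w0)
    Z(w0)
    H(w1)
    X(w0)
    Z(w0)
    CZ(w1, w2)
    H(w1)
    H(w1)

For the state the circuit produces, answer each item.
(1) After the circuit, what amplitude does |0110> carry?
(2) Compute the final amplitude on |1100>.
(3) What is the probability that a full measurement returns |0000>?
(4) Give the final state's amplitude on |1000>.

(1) The final state's coefficient on |0110> equals 0. Key observation: steps 14-15 multiply out to the identity, so the circuit reduces to the remaining gates.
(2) |1100> carries amplitude 1/2 in the final state.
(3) A full measurement returns |0000> with probability 1/4.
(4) |1000> carries amplitude -1/2 in the final state.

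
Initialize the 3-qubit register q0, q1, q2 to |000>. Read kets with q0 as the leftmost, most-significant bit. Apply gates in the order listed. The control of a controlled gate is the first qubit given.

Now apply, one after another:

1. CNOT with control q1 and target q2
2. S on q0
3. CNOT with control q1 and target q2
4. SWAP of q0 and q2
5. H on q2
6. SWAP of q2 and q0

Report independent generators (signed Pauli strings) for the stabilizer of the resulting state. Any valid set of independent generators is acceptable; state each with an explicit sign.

The final state is stabilized by the group generated by +XII, +IZI, +IIZ; other independent generating sets are equally valid.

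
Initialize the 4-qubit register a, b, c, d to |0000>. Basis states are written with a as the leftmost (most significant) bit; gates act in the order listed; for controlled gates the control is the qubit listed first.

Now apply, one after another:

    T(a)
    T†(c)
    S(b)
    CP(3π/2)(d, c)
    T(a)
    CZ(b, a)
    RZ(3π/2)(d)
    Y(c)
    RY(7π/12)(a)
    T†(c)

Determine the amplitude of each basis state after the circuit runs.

After the circuit, the state carries amplitude -I*sqrt(3*sqrt(2) + 6)/4 + I*sqrt(2 - sqrt(2))/4 on |0010>, -I*sqrt(sqrt(2) + 2)/4 - I*sqrt(6 - 3*sqrt(2))/4 on |1010>, and 0 on every other basis state.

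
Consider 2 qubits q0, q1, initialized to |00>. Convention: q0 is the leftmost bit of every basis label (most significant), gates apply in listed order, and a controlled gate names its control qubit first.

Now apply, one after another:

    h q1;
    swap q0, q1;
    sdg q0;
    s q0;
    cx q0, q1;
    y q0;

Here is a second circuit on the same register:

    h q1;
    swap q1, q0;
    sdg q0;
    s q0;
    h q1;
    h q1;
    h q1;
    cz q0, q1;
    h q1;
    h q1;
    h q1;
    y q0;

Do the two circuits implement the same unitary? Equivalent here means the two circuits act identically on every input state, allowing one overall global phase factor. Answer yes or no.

Yes, they are equivalent — the unitaries differ by at most a global phase.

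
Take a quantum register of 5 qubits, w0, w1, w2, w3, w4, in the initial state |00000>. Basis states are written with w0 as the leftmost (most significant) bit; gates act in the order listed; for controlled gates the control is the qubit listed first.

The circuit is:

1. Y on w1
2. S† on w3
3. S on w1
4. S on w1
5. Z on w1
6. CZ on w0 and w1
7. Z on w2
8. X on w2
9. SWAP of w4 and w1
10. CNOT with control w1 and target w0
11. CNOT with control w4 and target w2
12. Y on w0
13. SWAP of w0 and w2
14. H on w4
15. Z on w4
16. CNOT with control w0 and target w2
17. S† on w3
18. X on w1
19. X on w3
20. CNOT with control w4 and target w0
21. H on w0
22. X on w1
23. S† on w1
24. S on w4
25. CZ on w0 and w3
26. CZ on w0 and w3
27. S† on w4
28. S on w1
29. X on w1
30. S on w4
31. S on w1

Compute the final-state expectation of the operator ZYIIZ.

The expectation value of ZYIIZ is 0. Key observation: the block from step 22 through step 29 cancels to the identity and can be dropped.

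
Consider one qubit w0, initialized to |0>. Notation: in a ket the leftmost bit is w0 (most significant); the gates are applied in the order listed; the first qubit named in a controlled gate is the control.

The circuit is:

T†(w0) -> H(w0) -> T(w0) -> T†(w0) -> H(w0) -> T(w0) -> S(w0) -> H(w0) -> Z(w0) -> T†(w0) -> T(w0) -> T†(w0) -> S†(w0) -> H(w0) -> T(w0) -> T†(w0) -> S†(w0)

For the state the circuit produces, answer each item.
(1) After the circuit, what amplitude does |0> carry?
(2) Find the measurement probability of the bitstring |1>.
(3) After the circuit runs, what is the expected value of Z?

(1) The final state's coefficient on |0> equals 1/2 + exp(I*pi/4)/2. Key observation: gates 1-6 undo each other exactly, leaving only the rest of the circuit to track.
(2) Outcome |1> occurs with probability 1/2 - sqrt(2)/4.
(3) The expectation value of Z is sqrt(2)/2.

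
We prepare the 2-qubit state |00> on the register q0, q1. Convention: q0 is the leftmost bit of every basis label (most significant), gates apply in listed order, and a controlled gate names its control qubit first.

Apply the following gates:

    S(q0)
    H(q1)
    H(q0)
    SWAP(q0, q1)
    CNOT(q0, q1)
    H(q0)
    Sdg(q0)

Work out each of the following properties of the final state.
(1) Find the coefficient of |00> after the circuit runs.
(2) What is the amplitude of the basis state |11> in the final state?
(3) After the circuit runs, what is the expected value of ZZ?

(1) |00> carries amplitude sqrt(2)/2 in the final state.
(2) |11> carries amplitude 0 in the final state.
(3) The expectation value of ZZ is 0.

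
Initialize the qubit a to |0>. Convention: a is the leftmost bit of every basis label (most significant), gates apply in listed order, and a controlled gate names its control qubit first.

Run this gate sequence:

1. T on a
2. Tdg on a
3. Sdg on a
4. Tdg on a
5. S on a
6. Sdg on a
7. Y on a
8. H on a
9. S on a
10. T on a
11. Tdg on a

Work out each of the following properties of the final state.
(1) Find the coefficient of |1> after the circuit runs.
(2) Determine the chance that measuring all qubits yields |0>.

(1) The final state's coefficient on |1> equals sqrt(2)/2.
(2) The probability of measuring |0> is 1/2.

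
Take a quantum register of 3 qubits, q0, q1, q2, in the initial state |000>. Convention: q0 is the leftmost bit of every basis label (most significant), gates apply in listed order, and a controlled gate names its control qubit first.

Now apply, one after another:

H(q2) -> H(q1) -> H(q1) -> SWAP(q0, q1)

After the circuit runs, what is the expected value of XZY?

In the final state, XZY has expectation 0. Key observation: steps 2-3 multiply out to the identity, so the circuit reduces to the remaining gates.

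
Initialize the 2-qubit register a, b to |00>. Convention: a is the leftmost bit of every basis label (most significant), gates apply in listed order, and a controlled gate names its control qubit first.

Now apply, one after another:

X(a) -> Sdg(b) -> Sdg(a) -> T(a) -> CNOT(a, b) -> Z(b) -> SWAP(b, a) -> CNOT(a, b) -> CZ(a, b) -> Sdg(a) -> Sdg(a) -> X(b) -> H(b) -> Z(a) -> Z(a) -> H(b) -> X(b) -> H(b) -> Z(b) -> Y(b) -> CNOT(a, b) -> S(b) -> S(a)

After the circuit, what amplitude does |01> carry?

The amplitude on |01> is 0. Key observation: gates 16-19 undo each other exactly, leaving only the rest of the circuit to track.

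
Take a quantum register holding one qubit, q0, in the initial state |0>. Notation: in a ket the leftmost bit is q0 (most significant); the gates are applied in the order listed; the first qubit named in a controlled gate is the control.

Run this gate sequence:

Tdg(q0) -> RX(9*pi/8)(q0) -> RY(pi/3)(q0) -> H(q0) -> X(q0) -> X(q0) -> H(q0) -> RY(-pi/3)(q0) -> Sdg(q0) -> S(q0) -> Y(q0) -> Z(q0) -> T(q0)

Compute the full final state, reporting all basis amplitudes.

The resulting statevector has amplitude -cos(pi/16) on |0>, exp(3*I*pi/4)*sin(pi/16) on |1>. Key observation: the block from step 3 through step 8 cancels to the identity and can be dropped.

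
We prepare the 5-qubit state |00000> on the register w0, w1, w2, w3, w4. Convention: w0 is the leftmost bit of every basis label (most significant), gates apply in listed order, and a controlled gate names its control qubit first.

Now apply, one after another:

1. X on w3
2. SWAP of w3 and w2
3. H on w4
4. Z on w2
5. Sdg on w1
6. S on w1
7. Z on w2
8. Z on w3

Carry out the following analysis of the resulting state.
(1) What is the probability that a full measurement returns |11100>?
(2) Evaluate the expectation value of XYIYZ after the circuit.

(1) The probability of measuring |11100> is 0. Key observation: steps 4-7 multiply out to the identity, so the circuit reduces to the remaining gates.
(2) The expectation value of XYIYZ is 0.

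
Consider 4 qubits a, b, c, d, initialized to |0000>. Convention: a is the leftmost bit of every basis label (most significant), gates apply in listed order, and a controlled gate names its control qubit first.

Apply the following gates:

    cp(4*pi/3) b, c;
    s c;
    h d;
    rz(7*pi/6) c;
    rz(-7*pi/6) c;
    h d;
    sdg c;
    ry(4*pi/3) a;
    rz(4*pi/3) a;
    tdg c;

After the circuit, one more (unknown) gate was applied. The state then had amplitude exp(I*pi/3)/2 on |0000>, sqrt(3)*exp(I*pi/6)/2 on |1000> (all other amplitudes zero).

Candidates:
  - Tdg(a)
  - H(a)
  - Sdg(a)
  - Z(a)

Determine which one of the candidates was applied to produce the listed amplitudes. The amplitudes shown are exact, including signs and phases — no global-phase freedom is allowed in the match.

The applied gate was Sdg(a). Key observation: gates 2-7 undo each other exactly, leaving only the rest of the circuit to track.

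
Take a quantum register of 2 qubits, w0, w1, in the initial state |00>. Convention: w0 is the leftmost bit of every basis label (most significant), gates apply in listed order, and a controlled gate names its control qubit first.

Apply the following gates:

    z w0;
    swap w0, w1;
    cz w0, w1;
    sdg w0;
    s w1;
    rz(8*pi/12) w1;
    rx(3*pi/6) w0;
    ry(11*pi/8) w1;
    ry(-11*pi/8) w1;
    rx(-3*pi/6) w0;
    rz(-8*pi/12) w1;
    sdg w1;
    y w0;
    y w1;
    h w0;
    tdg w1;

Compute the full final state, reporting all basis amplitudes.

After the circuit, the state carries amplitude 0 on |00>, sqrt(2)*exp(3*I*pi/4)/2 on |01>, 0 on |10>, -sqrt(2)*exp(3*I*pi/4)/2 on |11>. Key observation: steps 6-11 multiply out to the identity, so the circuit reduces to the remaining gates.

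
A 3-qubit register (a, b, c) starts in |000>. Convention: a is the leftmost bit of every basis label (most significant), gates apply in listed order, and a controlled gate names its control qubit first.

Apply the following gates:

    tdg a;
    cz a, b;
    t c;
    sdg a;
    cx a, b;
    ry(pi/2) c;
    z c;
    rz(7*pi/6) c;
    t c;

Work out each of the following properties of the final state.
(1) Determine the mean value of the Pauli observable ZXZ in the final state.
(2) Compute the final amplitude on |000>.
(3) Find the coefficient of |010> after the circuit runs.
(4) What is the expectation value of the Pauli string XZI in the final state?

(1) The expectation value of ZXZ is 0.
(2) |000> carries amplitude -sqrt(2)*exp(5*I*pi/12)/2 in the final state.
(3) The final state's coefficient on |010> equals 0.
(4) In the final state, XZI has expectation 0.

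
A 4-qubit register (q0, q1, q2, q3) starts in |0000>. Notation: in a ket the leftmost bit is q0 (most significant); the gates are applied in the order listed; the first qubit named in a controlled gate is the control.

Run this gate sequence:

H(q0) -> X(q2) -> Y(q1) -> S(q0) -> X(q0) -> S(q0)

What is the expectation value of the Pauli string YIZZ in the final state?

The expectation value of YIZZ is 0.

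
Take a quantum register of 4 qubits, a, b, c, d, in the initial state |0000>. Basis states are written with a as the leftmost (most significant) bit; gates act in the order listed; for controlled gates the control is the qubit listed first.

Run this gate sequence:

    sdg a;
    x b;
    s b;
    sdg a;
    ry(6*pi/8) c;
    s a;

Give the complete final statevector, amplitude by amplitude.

The final amplitudes are I*sqrt(2 - sqrt(2))/2 on |0100>, I*sqrt(sqrt(2) + 2)/2 on |0110>, and 0 on every other basis state.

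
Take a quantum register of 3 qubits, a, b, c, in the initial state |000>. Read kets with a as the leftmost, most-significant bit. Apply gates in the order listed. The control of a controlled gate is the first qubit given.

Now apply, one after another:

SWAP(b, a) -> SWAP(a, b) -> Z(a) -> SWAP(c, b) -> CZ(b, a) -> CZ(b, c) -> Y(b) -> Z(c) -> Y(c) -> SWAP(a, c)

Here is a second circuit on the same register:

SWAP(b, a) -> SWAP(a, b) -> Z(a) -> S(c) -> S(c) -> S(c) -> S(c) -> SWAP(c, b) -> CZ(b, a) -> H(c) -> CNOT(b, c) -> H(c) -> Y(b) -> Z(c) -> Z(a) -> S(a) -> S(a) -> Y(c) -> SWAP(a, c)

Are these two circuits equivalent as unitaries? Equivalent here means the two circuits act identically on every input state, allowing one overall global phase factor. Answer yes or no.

Yes: on every input state the two circuits agree up to one overall phase factor.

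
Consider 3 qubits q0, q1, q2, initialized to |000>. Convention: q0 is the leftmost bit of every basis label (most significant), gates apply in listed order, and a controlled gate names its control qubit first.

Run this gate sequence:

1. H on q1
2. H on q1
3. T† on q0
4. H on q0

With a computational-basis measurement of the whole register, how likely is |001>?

Outcome |001> occurs with probability 0. Key observation: the block from step 1 through step 2 cancels to the identity and can be dropped.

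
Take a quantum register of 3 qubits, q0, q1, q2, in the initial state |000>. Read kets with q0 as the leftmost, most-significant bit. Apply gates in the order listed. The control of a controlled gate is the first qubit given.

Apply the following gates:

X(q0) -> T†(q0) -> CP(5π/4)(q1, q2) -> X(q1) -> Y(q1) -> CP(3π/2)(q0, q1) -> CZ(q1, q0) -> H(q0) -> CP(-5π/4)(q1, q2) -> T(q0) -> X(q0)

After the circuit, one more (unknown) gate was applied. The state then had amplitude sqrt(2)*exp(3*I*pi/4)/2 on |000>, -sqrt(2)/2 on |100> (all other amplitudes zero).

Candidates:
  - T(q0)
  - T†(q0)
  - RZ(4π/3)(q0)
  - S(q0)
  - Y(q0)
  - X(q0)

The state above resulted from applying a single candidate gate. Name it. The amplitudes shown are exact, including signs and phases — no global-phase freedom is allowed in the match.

The applied gate was Y(q0).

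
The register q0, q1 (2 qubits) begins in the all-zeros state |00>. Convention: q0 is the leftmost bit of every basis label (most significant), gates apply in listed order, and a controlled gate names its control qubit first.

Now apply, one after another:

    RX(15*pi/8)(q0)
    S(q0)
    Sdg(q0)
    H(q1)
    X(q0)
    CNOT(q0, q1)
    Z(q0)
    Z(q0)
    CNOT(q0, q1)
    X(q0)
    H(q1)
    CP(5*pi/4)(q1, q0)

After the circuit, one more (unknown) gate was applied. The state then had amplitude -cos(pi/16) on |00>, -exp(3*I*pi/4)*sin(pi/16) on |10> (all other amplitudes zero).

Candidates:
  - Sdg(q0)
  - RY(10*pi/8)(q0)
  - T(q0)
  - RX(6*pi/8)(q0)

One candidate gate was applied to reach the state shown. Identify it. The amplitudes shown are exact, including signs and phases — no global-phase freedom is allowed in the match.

The unique candidate consistent with the amplitudes is T(q0).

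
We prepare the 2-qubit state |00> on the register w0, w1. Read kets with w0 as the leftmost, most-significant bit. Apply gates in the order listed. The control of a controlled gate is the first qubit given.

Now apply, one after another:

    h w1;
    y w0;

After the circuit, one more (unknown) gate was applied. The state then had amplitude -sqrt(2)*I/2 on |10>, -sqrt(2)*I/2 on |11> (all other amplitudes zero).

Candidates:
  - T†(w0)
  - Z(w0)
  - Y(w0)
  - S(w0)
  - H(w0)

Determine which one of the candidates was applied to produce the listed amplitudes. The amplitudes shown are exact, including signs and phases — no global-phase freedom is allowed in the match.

It was Z(w0) that produced the state shown.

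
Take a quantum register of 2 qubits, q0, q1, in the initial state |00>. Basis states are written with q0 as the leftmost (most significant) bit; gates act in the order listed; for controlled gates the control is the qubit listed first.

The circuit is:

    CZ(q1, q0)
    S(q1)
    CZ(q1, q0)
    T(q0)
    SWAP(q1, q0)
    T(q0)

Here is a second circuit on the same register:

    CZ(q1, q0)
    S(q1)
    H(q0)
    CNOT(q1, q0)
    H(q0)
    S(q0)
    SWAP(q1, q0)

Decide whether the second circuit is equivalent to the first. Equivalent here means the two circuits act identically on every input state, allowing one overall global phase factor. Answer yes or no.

No — the two circuits implement different unitaries, even allowing a global phase.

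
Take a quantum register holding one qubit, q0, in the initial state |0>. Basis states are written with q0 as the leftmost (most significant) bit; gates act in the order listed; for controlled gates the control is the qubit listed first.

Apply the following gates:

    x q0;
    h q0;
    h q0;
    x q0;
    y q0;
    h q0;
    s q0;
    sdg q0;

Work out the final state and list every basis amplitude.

The final amplitudes are sqrt(2)*I/2 on |0>, -sqrt(2)*I/2 on |1>.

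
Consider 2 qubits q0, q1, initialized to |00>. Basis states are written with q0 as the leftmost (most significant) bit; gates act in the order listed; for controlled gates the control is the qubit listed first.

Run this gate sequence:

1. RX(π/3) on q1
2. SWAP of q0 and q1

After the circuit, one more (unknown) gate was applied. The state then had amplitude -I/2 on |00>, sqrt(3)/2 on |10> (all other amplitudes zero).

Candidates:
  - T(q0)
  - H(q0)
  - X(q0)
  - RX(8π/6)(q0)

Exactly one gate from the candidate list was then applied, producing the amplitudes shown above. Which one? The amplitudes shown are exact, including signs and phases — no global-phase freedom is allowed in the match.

It was X(q0) that produced the state shown.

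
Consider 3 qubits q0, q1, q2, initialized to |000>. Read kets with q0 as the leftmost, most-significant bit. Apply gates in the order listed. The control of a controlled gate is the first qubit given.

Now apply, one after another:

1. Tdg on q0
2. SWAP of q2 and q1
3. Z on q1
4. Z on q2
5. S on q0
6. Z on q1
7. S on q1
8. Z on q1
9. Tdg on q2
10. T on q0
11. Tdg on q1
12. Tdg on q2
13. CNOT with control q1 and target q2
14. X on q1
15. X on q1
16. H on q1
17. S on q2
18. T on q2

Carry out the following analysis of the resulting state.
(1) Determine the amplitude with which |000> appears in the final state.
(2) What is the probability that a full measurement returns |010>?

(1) The amplitude on |000> is sqrt(2)/2.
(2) The probability of measuring |010> is 1/2.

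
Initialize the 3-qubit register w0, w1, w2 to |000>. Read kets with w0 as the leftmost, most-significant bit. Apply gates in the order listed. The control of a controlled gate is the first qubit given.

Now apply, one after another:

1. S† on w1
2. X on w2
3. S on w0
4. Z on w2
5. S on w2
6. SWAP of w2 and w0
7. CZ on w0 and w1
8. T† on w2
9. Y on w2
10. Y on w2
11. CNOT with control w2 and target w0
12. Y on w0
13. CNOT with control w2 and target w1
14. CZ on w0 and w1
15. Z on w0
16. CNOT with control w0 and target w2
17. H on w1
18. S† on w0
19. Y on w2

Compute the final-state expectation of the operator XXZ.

The expectation value of XXZ is 0.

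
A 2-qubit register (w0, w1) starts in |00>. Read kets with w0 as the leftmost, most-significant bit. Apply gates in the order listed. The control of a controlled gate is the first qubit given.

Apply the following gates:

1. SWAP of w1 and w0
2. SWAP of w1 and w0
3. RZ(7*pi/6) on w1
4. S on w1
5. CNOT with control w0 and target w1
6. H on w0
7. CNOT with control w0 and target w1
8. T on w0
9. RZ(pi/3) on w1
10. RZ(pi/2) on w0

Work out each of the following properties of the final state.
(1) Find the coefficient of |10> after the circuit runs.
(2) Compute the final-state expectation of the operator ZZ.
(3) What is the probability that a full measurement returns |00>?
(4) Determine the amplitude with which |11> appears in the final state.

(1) The amplitude on |10> is 0.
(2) The observable ZZ averages to 1.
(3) A full measurement returns |00> with probability 1/2.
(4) |11> carries amplitude sqrt(2)*exp(I*pi/12)/2 in the final state.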